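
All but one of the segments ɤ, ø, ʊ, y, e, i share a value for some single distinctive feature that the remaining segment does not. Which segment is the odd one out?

[tense] groups all but one: /e, y, i, ø, ɤ/ share [+tense] while /ʊ/ (high back rounded lax vowel) alone is [-tense]. Removing any other segment would not leave a single-feature class that excludes it.

ʊ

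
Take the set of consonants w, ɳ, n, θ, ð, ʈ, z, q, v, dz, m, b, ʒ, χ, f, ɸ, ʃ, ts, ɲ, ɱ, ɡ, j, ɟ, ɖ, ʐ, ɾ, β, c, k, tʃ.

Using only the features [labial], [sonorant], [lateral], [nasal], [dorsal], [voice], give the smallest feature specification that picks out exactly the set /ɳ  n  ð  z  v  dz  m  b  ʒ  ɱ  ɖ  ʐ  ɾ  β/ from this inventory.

[+voice, −dorsal]

The class [+voice], [−dorsal] has exactly /ɳ, n, ð, z, v, dz, m, b, ʒ, ɱ, ɖ, ʐ, ɾ, β/ as its extension in this inventory. No smaller conjunction from the listed features achieves this: [−dorsal] alone would also admit /θ, ʈ, f, ɸ, …/; [+voice] alone would also admit /w, ɲ, ɡ, j, …/; and checking the remaining single features turns up none with this extension.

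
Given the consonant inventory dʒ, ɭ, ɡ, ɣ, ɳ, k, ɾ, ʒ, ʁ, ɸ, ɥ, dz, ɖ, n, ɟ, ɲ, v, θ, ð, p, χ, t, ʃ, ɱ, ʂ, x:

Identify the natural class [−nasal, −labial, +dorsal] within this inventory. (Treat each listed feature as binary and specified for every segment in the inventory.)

Checking each segment against [−nasal], [−labial], [+dorsal]: /ɡ/ (voiced velar stop), /ɣ/ (voiced velar fricative), /k/ (voiceless velar stop), /ʁ/ (voiced uvular fricative), /ɟ/ (voiced palatal stop), /χ/ (voiceless uvular fricative), among others, satisfy every feature; every other segment in the inventory fails at least one.

ɡ, ɣ, k, ʁ, ɟ, χ, x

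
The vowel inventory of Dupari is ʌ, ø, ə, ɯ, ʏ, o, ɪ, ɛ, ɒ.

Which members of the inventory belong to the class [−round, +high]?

ɯ, ɪ

The [−round] segments are /ʌ, ə, ɯ, ɪ, ɛ/.
Of those, [+high] leaves /ɯ, ɪ/.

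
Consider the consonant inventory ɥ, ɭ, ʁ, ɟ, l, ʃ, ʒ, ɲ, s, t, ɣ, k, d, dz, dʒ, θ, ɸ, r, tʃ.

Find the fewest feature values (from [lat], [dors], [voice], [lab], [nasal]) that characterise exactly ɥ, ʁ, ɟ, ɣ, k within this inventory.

/ɥ, ʁ, ɟ, ɣ, k/ are all [−nasal], [+dorsal], and no other segment in the inventory matches both values. Dropping any one of them over-generates: [+dorsal] alone would also admit /ɲ/; [−nasal] alone would also admit /ɭ, l, ʃ, ʒ, …/. No other single listed feature picks out exactly this set either, so fewer than two features will not do.

[−nasal, +dors]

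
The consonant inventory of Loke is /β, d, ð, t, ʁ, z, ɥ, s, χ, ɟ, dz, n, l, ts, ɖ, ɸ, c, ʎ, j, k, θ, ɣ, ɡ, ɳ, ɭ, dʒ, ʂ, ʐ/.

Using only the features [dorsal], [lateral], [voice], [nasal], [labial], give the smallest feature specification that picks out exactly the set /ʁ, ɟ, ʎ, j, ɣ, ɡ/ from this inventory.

[+voice, -labial, +dorsal]

/ʁ, ɟ, ʎ, j, ɣ, ɡ/ are all [+voice], [-labial], [+dorsal], and no other segment in the inventory matches all three values. Dropping any one of them over-generates: [-labial, +dorsal] alone would also admit /χ, c, k/; [+voice, +dorsal] alone would also admit /ɥ/; [+voice, -labial] alone would also admit /d, ð, z, dz, …/. No other combination of two listed features picks out exactly this set either, so fewer than three features will not do.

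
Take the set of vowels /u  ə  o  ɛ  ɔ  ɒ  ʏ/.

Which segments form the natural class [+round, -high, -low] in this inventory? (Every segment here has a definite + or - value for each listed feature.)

Eliminate segments failing any feature: /u, ʏ/ are [+high]; /ə, ɛ/ are [-round]; /ɒ/ is [+low]. The remaining /o, ɔ/ satisfy [+round], [-high], [-low].

o, ɔ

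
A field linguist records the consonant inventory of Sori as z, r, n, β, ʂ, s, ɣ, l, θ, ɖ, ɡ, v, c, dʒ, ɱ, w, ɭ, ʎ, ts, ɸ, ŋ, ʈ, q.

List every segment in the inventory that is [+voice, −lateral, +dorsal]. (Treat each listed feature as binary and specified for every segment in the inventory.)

Checking each segment against [+voice], [−lateral], [+dorsal]: /ɣ/ (voiced velar fricative), /ɡ/ (voiced velar stop), /w/ (labial-velar glide), /ŋ/ (velar nasal) satisfy every feature; every other segment in the inventory fails at least one.

ɣ, ɡ, w, ŋ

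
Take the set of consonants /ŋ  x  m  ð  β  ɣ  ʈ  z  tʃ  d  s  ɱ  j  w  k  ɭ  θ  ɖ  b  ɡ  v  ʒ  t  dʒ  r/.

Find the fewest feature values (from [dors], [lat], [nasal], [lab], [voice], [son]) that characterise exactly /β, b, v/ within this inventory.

[-son, +lab]

/β, b, v/ are all [-sonorant], [+labial], and no other segment in the inventory matches both values. Dropping any one of them over-generates: [+labial] alone would also admit /m, ɱ, w/; [-sonorant] alone would also admit /x, ð, ɣ, ʈ, …/. No other single listed feature picks out exactly this set either, so fewer than two features will not do.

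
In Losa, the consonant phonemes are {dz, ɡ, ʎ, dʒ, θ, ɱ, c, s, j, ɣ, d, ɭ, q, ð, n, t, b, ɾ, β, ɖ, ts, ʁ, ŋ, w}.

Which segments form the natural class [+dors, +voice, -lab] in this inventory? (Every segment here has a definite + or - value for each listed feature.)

ɡ, ʎ, j, ɣ, ʁ, ŋ

Eliminate segments failing any feature: /dz, dʒ, θ, ɱ, s, d, ɭ, ð, n, t, b, ɾ, β, ɖ, ts/ are [-dorsal]; /c, q/ are [-voice]; /w/ is [+labial]. The remaining /ɡ, ʎ, j, ɣ, ʁ, ŋ/ satisfy [+dorsal], [+voice], [-labial].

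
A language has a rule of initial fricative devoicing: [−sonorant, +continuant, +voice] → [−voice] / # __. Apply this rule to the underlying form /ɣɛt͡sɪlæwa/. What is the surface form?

[xɛt͡sɪlæwa]

/ɣ/ satisfies [−sonorant, +continuant, +voice] and sits in # __. The [−voice] counterpart of the voiced velar fricative is /x/. Other segments in /ɣɛt͡sɪlæwa/ either fail the structural description or are not in the environment, so the surface form is [xɛt͡sɪlæwa].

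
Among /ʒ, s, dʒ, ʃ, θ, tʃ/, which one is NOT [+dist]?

Every segment except /s/ is [+distributed]. /s/ (voiceless alveolar fricative) is [−distributed], so it is the exception.

s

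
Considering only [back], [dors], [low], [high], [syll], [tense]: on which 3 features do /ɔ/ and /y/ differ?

[high], [back], [tense]

The two segments share [+dorsal], [−low], [+syllabic]. The only features from the list on which they differ: /ɔ/ is [−high] while /y/ is [+high]; /ɔ/ is [+back] while /y/ is [−back]; /ɔ/ is [−tense] while /y/ is [+tense].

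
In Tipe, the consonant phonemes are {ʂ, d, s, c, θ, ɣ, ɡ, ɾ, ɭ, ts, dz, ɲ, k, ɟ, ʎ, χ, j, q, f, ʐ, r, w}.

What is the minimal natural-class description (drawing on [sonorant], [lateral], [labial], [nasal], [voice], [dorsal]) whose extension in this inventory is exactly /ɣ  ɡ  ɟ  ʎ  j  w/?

[+voice, −nasal, +dorsal]

/ɣ, ɡ, ɟ, ʎ, j, w/ are all [+voice], [−nasal], [+dorsal], and no other segment in the inventory matches all three values. Dropping any one of them over-generates: [−nasal, +dorsal] alone would also admit /c, k, χ, q/; [+voice, +dorsal] alone would also admit /ɲ/; [+voice, −nasal] alone would also admit /d, ɾ, ɭ, dz, …/. No other combination of two listed features picks out exactly this set either, so fewer than three features will not do.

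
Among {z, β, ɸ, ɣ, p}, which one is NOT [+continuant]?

p

/z, β, ɸ, ɣ/ are all [+continuant]; /p/ (voiceless bilabial stop) is [-continuant].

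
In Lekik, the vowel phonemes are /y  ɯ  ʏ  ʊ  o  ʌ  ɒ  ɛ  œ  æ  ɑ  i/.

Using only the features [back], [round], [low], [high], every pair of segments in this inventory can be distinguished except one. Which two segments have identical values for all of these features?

ʏ, y

/ʏ/ (high front rounded lax vowel) and /y/ (high front rounded tense vowel) are both [−back], [+round], [−low], [+high], so none of the listed features separates them. (They do differ in [tense], which is not among the given features.) Every other pair in the inventory differs on at least one listed feature.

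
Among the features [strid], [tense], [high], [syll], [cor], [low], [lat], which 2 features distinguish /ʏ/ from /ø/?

[high], [tense]

The two segments share [-strident], [+syllabic], [-coronal], [-low], [-lateral]. The only features from the list on which they differ: /ʏ/ is [+high] while /ø/ is [-high]; /ʏ/ is [-tense] while /ø/ is [+tense].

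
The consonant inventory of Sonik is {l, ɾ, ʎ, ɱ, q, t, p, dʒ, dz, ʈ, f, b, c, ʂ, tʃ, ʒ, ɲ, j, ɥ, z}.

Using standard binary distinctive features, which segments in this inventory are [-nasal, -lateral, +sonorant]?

ɾ, j, ɥ

Among the inventory, the [-nasal] segments are /l, ɾ, ʎ, q, t, p, dʒ, dz, ʈ, f, b, c, ʂ, tʃ, ʒ, j, ɥ, z/.
Among these, [-lateral] gives /ɾ, q, t, p, dʒ, dz, ʈ, f, b, c, ʂ, tʃ, ʒ, j, ɥ, z/.
Within that set, [+sonorant] leaves /ɾ, j, ɥ/.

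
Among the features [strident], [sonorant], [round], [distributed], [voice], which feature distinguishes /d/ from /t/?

/d/ (voiced alveolar stop) and /t/ (voiceless alveolar stop) agree on [−strident], [−sonorant], [−round], [−distributed]. They differ on [voice] (/d/ [+], /t/ [−]).

[voice]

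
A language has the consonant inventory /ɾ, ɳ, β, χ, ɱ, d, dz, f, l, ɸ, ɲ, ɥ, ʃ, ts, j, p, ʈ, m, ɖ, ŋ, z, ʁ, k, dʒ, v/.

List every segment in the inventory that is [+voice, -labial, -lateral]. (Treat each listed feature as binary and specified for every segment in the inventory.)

The [+voice] segments are /ɾ, ɳ, β, ɱ, d, dz, l, ɲ, ɥ, j, m, ɖ, ŋ, z, ʁ, dʒ, v/.
Among these, [-labial] gives /ɾ, ɳ, d, dz, l, ɲ, j, ɖ, ŋ, z, ʁ, dʒ/.
Of those, [-lateral] leaves /ɾ, ɳ, d, dz, ɲ, j, ɖ, ŋ, z, ʁ, dʒ/.

ɾ, ɳ, d, dz, ɲ, j, ɖ, ŋ, z, ʁ, dʒ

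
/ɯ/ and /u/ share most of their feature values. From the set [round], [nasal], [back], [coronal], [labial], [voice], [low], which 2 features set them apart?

/ɯ/ (high back unrounded vowel) and /u/ (high back rounded tense vowel) agree on [−nasal], [+back], [−coronal], [+voice], [−low]. They differ on [labial] (/ɯ/ [−], /u/ [+]), [round] (/ɯ/ [−], /u/ [+]).

[labial], [round]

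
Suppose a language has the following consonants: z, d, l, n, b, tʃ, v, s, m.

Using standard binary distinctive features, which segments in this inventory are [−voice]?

tʃ, s

The feature [voice] marks segments produced with vocal-fold vibration. In this inventory /tʃ, s/ lack that property, so they are [−voice]; /z, d, l, n, b, v, m/ are [+voice].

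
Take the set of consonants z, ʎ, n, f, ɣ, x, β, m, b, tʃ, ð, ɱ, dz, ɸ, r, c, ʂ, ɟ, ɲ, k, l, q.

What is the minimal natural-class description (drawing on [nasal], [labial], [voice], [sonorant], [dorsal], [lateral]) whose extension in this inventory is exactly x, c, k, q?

The class [−voice], [+dorsal] has exactly /x, c, k, q/ as its extension in this inventory. No smaller conjunction from the listed features achieves this: [+dorsal] alone would also admit /ʎ, ɣ, ɟ, ɲ/; [−voice] alone would also admit /f, tʃ, ɸ, ʂ/; and checking the remaining single features turns up none with this extension.

[−voice, +dorsal]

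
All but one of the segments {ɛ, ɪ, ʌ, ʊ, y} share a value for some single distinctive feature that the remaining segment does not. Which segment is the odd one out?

y

/ʊ, ɪ, ʌ, ɛ/ are all [-tense], but /y/ (high front rounded tense vowel) is [+tense]. No other single segment can be removed to leave a set sharing one feature value that the removed segment lacks, so /y/ is the odd one out.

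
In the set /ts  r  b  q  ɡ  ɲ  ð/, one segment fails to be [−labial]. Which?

b

Every segment except /b/ is [−labial]. /b/ (voiced bilabial stop) is [+labial], so it is the exception.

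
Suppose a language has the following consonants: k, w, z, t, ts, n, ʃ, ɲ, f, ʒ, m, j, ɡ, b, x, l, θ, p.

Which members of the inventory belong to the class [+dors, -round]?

k, ɲ, j, ɡ, x

Checking each segment against [+dorsal], [-round]: /k/ (voiceless velar stop), /ɲ/ (palatal nasal), /j/ (palatal glide), /ɡ/ (voiced velar stop), /x/ (voiceless velar fricative) satisfy every feature; every other segment in the inventory fails at least one.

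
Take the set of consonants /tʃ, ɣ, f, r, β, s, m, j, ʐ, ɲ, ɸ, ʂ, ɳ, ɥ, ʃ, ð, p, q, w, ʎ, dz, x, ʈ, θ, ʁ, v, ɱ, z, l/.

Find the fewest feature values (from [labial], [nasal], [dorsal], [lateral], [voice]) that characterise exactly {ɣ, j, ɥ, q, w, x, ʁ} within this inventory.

Every target segment is [−nasal], [−lateral], [+dorsal]; each remaining inventory member fails at least one of these. Each conjunct is needed — [−lateral, +dorsal] alone would also admit /ɲ/; [−nasal, +dorsal] alone would also admit /ʎ/; [−nasal, −lateral] alone would also admit /tʃ, f, r, β, …/ — and no other combination of two listed features has exactly this extension, so three is the minimum.

[−nasal, −lateral, +dorsal]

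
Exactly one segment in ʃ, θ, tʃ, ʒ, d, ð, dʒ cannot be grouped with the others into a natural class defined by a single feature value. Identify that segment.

[distributed] groups all but one: /ð, ʃ, tʃ, ʒ, dʒ, θ/ share [+distributed] while /d/ (voiced alveolar stop) alone is [−distributed]. Removing any other segment would not leave a single-feature class that excludes it.

d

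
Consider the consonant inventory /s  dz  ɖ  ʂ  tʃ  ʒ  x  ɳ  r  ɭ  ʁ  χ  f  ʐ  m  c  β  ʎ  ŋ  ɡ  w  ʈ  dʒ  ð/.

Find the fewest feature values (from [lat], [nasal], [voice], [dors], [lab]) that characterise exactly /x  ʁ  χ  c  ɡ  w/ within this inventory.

The class [−nasal], [−lateral], [+dorsal] has exactly /x, ʁ, χ, c, ɡ, w/ as its extension in this inventory. No smaller conjunction from the listed features achieves this: [−lateral, +dorsal] alone would also admit /ŋ/; [−nasal, +dorsal] alone would also admit /ʎ/; [−nasal, −lateral] alone would also admit /s, dz, ɖ, ʂ, …/; and checking the remaining two-feature bundles turns up none with this extension.

[−nasal, −lat, +dors]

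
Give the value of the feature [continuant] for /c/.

[-continuant]

/c/ is the voiceless palatal stop. The feature [continuant] marks segments produced without complete oral closure; /c/ lacks this property, so it is [-continuant].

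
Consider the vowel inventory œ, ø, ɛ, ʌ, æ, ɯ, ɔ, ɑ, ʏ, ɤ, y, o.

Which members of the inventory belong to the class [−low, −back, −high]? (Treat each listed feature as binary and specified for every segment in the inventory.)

œ, ø, ɛ

Eliminate segments failing any feature: /ʌ, ɯ, ɔ, ɤ, o/ are [+back]; /æ, ɑ/ are [+low]; /ʏ, y/ are [+high]. The remaining /œ, ø, ɛ/ satisfy [−low], [−back], [−high].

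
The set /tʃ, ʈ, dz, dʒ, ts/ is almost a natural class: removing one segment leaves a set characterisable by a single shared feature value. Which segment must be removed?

/dʒ, ts, tʃ, dz/ are all [+delayed release], but /ʈ/ (voiceless retroflex stop) is [−delayed release]. No other single segment can be removed to leave a set sharing one feature value that the removed segment lacks, so /ʈ/ is the odd one out.

ʈ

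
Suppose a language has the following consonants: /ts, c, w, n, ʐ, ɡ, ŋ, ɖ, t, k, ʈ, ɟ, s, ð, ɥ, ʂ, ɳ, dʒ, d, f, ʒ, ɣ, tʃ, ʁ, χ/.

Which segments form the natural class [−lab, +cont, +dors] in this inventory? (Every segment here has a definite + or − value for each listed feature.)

The [−labial] segments are /ts, c, n, ʐ, ɡ, ŋ, ɖ, t, k, ʈ, ɟ, s, ð, ʂ, ɳ, dʒ, d, ʒ, ɣ, tʃ, ʁ, χ/.
Intersecting with [+continuant] gives /ʐ, s, ð, ʂ, ʒ, ɣ, ʁ, χ/.
Of those, [+dorsal] leaves /ɣ, ʁ, χ/.

ɣ, ʁ, χ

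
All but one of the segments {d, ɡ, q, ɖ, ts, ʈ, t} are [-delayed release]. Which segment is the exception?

Every segment except /ts/ is [-delayed release]. /ts/ (voiceless alveolar affricate) is [+delayed release], so it is the exception.

ts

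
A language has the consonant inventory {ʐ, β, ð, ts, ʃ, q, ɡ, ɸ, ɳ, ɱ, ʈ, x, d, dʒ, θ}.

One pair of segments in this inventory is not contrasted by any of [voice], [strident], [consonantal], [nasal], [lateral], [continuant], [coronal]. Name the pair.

On the given features, /ɸ/ and /x/ have an identical profile: [−voice], [−strident], [+consonantal], [−nasal], [−lateral], [+continuant], [−coronal]. No other two segments in the inventory coincide on all 7 features. (They do differ in [labial] and [dorsal], which are not among the given features.)

ɸ, x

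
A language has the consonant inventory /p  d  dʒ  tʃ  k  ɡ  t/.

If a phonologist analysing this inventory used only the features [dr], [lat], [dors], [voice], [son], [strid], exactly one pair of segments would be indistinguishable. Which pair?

On the given features, /p/ and /t/ have an identical profile: [−delayed release], [−lateral], [−dorsal], [−voice], [−sonorant], [−strident]. No other two segments in the inventory coincide on all 6 features. (They do differ in [labial] and [coronal], which are not among the given features.)

p, t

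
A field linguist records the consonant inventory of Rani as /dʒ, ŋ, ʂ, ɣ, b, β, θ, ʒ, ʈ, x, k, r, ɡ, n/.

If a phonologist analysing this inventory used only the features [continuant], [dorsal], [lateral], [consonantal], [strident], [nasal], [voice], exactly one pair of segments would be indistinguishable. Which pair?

β, r

/β/ (voiced bilabial fricative) and /r/ (alveolar trill) are both [+continuant], [−dorsal], [−lateral], [+consonantal], [−strident], [−nasal], [+voice], so none of the listed features separates them. (They do differ in [sonorant], [labial] and [coronal], which are not among the given features.) Every other pair in the inventory differs on at least one listed feature.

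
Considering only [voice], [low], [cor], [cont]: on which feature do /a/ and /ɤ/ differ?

/a/ is the low unrounded vowel and /ɤ/ is the mid back unrounded tense vowel. Both are [+voice], [-coronal], [+continuant]. /a/ is [+low] while /ɤ/ is [-low], so the distinguishing feature is [low].

[low]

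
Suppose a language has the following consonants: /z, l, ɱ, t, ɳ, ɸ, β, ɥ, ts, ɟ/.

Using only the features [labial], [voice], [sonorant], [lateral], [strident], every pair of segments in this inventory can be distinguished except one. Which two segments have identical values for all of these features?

/ɱ/ (labiodental nasal) and /ɥ/ (labial-palatal glide) are both [+labial], [+voice], [+sonorant], [-lateral], [-strident], so none of the listed features separates them. (They do differ in [nasal], [continuant], [round] and [dorsal], which are not among the given features.) Every other pair in the inventory differs on at least one listed feature.

ɱ, ɥ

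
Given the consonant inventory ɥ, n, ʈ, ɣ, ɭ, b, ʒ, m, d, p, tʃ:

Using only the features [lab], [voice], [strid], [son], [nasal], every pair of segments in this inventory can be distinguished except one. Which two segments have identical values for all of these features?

ɣ, d

On the given features, /ɣ/ and /d/ have an identical profile: [-labial], [+voice], [-strident], [-sonorant], [-nasal]. No other two segments in the inventory coincide on all 5 features. (They do differ in [continuant], [coronal] and [dorsal], which are not among the given features.)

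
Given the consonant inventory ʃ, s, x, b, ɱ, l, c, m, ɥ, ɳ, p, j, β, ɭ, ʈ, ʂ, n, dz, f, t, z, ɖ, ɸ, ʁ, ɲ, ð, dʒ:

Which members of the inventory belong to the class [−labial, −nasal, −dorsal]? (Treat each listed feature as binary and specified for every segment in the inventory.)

The [−labial] segments are /ʃ, s, x, l, c, ɳ, j, ɭ, ʈ, ʂ, n, dz, t, z, ɖ, ʁ, ɲ, ð, dʒ/.
Intersecting with [−nasal] gives /ʃ, s, x, l, c, j, ɭ, ʈ, ʂ, dz, t, z, ɖ, ʁ, ð, dʒ/.
Then [−dorsal] leaves /ʃ, s, l, ɭ, ʈ, ʂ, dz, t, z, ɖ, ð, dʒ/.

ʃ, s, l, ɭ, ʈ, ʂ, dz, t, z, ɖ, ð, dʒ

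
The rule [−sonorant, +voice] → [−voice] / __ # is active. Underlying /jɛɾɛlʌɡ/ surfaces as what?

Only the final segment /ɡ/ is both word-final and matches the structural description. It is a voiced velar stop, so [−sonorant, +voice] holds; changing it to [−voice] with all other features held fixed yields /k/ (voiceless velar stop). No other segment meets both the structural description and the environment, so the output is [jɛɾɛlʌk].

[jɛɾɛlʌk]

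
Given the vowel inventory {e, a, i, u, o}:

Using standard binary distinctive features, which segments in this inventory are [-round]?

The feature [round] marks segments produced with lip rounding. In this inventory /e, a, i/ lack that property, so they are [-round]; /u, o/ are [+round].

e, a, i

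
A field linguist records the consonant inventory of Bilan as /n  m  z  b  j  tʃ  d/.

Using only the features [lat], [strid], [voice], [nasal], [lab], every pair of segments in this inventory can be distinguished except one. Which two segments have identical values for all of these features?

Both /d/ and /j/ are [-lateral], [-strident], [+voice], [-nasal], [-labial]. Since the list omits [sonorant], [continuant] and [dorsal] — which do distinguish the voiced alveolar stop from the palatal glide — this pair collapses; all other pairs remain distinct.

d, j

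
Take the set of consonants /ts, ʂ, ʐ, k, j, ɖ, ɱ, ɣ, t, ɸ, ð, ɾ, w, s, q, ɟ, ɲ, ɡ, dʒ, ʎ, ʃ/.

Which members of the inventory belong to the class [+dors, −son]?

The [+dorsal] segments are /k, j, ɣ, w, q, ɟ, ɲ, ɡ, ʎ/.
Then [−sonorant] leaves /k, ɣ, q, ɟ, ɡ/.

k, ɣ, q, ɟ, ɡ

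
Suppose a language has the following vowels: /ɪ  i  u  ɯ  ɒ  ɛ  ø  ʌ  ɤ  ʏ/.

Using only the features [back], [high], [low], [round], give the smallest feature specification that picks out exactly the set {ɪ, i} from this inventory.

Every target segment is [+high], [−back], [−round]; each remaining inventory member fails at least one of these. Each conjunct is needed — [−back, −round] alone would also admit /ɛ/; [+high, −round] alone would also admit /ɯ/; [+high, −back] alone would also admit /ʏ/ — and no other combination of two listed features has exactly this extension, so three is the minimum.

[+high, −back, −round]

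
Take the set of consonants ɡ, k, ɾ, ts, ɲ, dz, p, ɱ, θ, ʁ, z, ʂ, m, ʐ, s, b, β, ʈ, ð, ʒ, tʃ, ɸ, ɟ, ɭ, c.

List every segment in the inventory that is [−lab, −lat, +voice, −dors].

First, the [−labial] segments are /ɡ, k, ɾ, ts, ɲ, dz, θ, ʁ, z, ʂ, ʐ, s, ʈ, ð, ʒ, tʃ, ɟ, ɭ, c/.
Then [−lateral] gives /ɡ, k, ɾ, ts, ɲ, dz, θ, ʁ, z, ʂ, ʐ, s, ʈ, ð, ʒ, tʃ, ɟ, c/.
Within that set, [+voice] gives /ɡ, ɾ, ɲ, dz, ʁ, z, ʐ, ð, ʒ, ɟ/.
Within that set, [−dorsal] leaves /ɾ, dz, z, ʐ, ð, ʒ/.

ɾ, dz, z, ʐ, ð, ʒ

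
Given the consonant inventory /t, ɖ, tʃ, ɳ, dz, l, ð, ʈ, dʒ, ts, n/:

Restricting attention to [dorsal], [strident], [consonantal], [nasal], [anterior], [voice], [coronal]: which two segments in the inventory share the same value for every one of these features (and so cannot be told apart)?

/ð/ (voiced dental fricative) and /l/ (alveolar lateral approximant) are both [−dorsal], [−strident], [+consonantal], [−nasal], [+anterior], [+voice], [+coronal], so none of the listed features separates them. (They do differ in [sonorant] and [lateral], which are not among the given features.) Every other pair in the inventory differs on at least one listed feature.

ð, l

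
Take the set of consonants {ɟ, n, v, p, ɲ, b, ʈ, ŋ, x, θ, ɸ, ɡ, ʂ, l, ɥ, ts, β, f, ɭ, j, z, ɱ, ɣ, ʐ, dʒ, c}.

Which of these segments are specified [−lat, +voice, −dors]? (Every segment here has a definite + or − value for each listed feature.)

Eliminate segments failing any feature: /ɟ, ɲ, ŋ, ɡ, ɥ, j, ɣ/ are [+dorsal]; /p, ʈ, x, θ, ɸ, ʂ, ts, f, c/ are [−voice]; /l, ɭ/ are [+lateral]. The remaining /n, v, b, β, z, ɱ, ʐ, dʒ/ satisfy [−lateral], [+voice], [−dorsal].

n, v, b, β, z, ɱ, ʐ, dʒ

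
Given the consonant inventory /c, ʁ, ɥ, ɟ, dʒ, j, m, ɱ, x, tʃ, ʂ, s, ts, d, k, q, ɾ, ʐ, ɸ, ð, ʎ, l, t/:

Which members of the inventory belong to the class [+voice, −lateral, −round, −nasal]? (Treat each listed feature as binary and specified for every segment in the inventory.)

ʁ, ɟ, dʒ, j, d, ɾ, ʐ, ð

Checking each segment against [+voice], [−lateral], [−round], [−nasal]: /ʁ/ (voiced uvular fricative), /ɟ/ (voiced palatal stop), /dʒ/ (voiced postalveolar affricate), /j/ (palatal glide), /d/ (voiced alveolar stop), /ɾ/ (alveolar tap), among others, satisfy every feature; every other segment in the inventory fails at least one.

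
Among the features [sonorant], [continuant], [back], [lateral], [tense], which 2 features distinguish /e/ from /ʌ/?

The two segments share [+sonorant], [+continuant], [−lateral]. The only features from the list on which they differ: /e/ is [−back] while /ʌ/ is [+back]; /e/ is [+tense] while /ʌ/ is [−tense].

[back], [tense]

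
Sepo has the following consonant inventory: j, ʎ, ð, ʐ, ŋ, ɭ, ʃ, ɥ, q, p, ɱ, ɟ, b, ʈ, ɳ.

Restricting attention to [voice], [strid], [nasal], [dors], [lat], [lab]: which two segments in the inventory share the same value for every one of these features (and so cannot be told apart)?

On the given features, /j/ and /ɟ/ have an identical profile: [+voice], [-strident], [-nasal], [+dorsal], [-lateral], [-labial]. No other two segments in the inventory coincide on all 6 features. (They do differ in [sonorant] and [continuant], which are not among the given features.)

j, ɟ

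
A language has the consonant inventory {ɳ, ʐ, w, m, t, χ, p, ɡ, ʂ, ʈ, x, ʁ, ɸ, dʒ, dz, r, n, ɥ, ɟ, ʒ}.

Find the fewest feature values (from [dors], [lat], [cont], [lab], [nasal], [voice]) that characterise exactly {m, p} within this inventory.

[-cont, +lab]

/m, p/ are all [-continuant], [+labial], and no other segment in the inventory matches both values. Dropping any one of them over-generates: [+labial] alone would also admit /w, ɸ, ɥ/; [-continuant] alone would also admit /ɳ, t, ɡ, ʈ, …/. No other single listed feature picks out exactly this set either, so fewer than two features will not do.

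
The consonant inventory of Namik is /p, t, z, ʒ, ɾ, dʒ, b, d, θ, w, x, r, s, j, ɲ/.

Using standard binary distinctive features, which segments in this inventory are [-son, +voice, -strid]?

Eliminate segments failing any feature: /p, t, θ, x, s/ are [-voice]; /z, ʒ, dʒ/ are [+strident]; /ɾ, w, r, j, ɲ/ are [+sonorant]. The remaining /b, d/ satisfy [-sonorant], [+voice], [-strident].

b, d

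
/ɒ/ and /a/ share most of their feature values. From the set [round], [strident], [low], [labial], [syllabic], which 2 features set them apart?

[labial], [round]

/ɒ/ (low back rounded vowel) and /a/ (low unrounded vowel) agree on [-strident], [+low], [+syllabic]. They differ on [labial] (/ɒ/ [+], /a/ [-]), [round] (/ɒ/ [+], /a/ [-]).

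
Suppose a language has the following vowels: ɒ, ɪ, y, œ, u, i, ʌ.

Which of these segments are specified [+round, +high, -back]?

y

Eliminate segments failing any feature: /ɒ, œ/ are [-high]; /ɪ, i, ʌ/ are [-round]; /u/ is [+back]. The remaining /y/ satisfy [+round], [+high], [-back].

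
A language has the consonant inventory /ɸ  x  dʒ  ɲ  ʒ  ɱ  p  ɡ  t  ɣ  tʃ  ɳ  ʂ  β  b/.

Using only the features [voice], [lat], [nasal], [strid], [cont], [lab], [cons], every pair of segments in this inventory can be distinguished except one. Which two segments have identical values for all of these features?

On the given features, /ɳ/ and /ɲ/ have an identical profile: [+voice], [−lateral], [+nasal], [−strident], [−continuant], [−labial], [+consonantal]. No other two segments in the inventory coincide on all 7 features. (They do differ in [dorsal], which is not among the given features.)

ɳ, ɲ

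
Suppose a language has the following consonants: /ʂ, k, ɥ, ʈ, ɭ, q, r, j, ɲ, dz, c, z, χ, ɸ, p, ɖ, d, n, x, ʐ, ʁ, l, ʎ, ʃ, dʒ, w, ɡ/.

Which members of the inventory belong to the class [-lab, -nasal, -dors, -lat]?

ʂ, ʈ, r, dz, z, ɖ, d, ʐ, ʃ, dʒ

Eliminate segments failing any feature: /k, q, j, c, χ, x, ʁ, ʎ, ɡ/ are [+dorsal]; /ɥ, ɸ, p, w/ are [+labial]; /ɭ, l/ are [+lateral]; /ɲ, n/ are [+nasal]. The remaining /ʂ, ʈ, r, dz, z, ɖ, d, ʐ, ʃ, dʒ/ satisfy [-labial], [-nasal], [-dorsal], [-lateral].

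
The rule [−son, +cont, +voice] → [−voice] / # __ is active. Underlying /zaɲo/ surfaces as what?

Only the initial segment /z/ is both word-initial and matches the structural description. It is a voiced alveolar fricative, so [−son, +cont, +voice] holds; changing it to [−voice] with all other features held fixed yields /s/ (voiceless alveolar fricative). No other segment meets both the structural description and the environment, so the output is [saɲo].

[saɲo]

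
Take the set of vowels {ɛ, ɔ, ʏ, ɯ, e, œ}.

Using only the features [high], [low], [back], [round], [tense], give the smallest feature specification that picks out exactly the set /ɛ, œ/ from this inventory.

Every target segment is [-high], [-back], [-tense]; each remaining inventory member fails at least one of these. Each conjunct is needed — [-back, -tense] alone would also admit /ʏ/; [-high, -tense] alone would also admit /ɔ/; [-high, -back] alone would also admit /e/ — and no other combination of two listed features has exactly this extension, so three is the minimum.

[-high, -back, -tense]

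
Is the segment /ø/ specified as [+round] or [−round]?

[+round]

/ø/ is the mid front rounded tense vowel. The feature [round] marks segments produced with lip rounding; /ø/ has this property, so it is [+round].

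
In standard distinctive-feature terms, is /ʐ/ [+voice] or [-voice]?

/ʐ/ is the voiced retroflex fricative. The feature [voice] marks segments produced with vocal-fold vibration; /ʐ/ has this property, so it is [+voice].

[+voice]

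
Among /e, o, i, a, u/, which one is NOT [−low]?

a

/u, i, e, o/ are all [−low]; /a/ (low unrounded vowel) is [+low].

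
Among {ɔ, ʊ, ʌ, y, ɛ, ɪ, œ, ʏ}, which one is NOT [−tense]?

/y/ is the high front rounded tense vowel, which is [+tense]; the rest — /ɪ, ʌ, ʏ, ɔ, œ, ɛ, ʊ/ — are [−tense].

y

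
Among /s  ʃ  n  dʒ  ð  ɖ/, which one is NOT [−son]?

n

/n/ is the alveolar nasal, which is [+sonorant]; the rest — /ɖ, ð, s, ʃ, dʒ/ — are [−sonorant].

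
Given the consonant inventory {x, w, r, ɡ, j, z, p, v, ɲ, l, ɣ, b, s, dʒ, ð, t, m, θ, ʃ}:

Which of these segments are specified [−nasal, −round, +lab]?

p, v, b

Checking each segment against [−nasal], [−round], [+labial]: /p/ (voiceless bilabial stop), /v/ (voiced labiodental fricative), /b/ (voiced bilabial stop) satisfy every feature; every other segment in the inventory fails at least one.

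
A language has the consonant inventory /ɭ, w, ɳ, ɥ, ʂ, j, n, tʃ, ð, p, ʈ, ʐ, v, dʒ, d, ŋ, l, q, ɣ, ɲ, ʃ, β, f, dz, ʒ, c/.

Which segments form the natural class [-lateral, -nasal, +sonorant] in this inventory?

Eliminate segments failing any feature: /ɭ, l/ are [+lateral]; /ɳ, n, ŋ, ɲ/ are [+nasal]; /ʂ, tʃ, ð, p, ʈ, ʐ, v, dʒ, d, q, ɣ, ʃ, β, f, dz, ʒ, c/ are [-sonorant]. The remaining /w, ɥ, j/ satisfy [-lateral], [-nasal], [+sonorant].

w, ɥ, j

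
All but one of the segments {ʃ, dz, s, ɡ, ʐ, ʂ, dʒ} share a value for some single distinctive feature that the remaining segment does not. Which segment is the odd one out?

The remaining segments after removing /ɡ/ share [+strident]; /ɡ/ (voiced velar stop) is [−strident]. For every other candidate removal, the leftover set fails to share any single feature value that the removed segment lacks.

ɡ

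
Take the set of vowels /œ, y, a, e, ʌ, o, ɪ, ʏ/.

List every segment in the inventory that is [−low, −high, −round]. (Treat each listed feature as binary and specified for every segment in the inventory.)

Among the inventory, the [−low] segments are /œ, y, e, ʌ, o, ɪ, ʏ/.
Of those, [−high] gives /œ, e, ʌ, o/.
Then [−round] leaves /e, ʌ/.

e, ʌ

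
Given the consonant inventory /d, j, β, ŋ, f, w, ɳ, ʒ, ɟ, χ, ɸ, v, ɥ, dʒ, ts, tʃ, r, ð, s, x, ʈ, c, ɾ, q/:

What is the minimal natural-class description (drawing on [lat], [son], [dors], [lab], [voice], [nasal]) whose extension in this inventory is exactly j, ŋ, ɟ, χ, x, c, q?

[−lab, +dors]

/j, ŋ, ɟ, χ, x, c, q/ are all [−labial], [+dorsal], and no other segment in the inventory matches both values. Dropping any one of them over-generates: [+dorsal] alone would also admit /w, ɥ/; [−labial] alone would also admit /d, ɳ, ʒ, dʒ, …/. No other single listed feature picks out exactly this set either, so fewer than two features will not do.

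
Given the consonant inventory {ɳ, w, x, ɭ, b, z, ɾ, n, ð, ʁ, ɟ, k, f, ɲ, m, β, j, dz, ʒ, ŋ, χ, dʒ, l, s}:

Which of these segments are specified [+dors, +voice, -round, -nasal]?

ʁ, ɟ, j

Eliminate segments failing any feature: /ɳ, ɭ, b, z, ɾ, n, ð, f, m, β, dz, ʒ, dʒ, l, s/ are [-dorsal]; /w/ is [+round]; /x, k, χ/ are [-voice]; /ɲ, ŋ/ are [+nasal]. The remaining /ʁ, ɟ, j/ satisfy [+dorsal], [+voice], [-round], [-nasal].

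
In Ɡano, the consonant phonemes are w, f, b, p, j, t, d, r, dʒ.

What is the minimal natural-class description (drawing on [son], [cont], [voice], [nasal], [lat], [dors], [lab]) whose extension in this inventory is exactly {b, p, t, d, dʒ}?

[−cont]

/b, p, t, d, dʒ/ are exactly the [−continuant] segments in the inventory, so a single feature suffices.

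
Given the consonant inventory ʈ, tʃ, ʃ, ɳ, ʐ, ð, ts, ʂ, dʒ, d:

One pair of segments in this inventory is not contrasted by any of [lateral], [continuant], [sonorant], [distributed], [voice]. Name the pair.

ts, ʈ

On the given features, /ts/ and /ʈ/ have an identical profile: [−lateral], [−continuant], [−sonorant], [−distributed], [−voice]. No other two segments in the inventory coincide on all 5 features. (They do differ in [strident], [delayed release] and [anterior], which are not among the given features.)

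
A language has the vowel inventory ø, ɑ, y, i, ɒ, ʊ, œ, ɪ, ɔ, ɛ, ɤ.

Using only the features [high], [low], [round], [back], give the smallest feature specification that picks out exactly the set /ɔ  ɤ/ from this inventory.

[-high, -low, +back]

Every target segment is [-high], [-low], [+back]; each remaining inventory member fails at least one of these. Each conjunct is needed — [-low, +back] alone would also admit /ʊ/; [-high, +back] alone would also admit /ɑ, ɒ/; [-high, -low] alone would also admit /ø, œ, ɛ/ — and no other combination of two listed features has exactly this extension, so three is the minimum.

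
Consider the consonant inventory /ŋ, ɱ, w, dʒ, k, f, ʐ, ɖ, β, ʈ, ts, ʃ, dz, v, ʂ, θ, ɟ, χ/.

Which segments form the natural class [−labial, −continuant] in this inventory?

Checking each segment against [−labial], [−continuant]: /ŋ/ (velar nasal), /dʒ/ (voiced postalveolar affricate), /k/ (voiceless velar stop), /ɖ/ (voiced retroflex stop), /ʈ/ (voiceless retroflex stop), /ts/ (voiceless alveolar affricate), among others, satisfy every feature; every other segment in the inventory fails at least one.

ŋ, dʒ, k, ɖ, ʈ, ts, dz, ɟ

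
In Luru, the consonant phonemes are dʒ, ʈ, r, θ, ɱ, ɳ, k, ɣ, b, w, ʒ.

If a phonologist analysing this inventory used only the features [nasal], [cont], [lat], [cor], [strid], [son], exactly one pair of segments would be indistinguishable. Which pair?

On the given features, /k/ and /b/ have an identical profile: [−nasal], [−continuant], [−lateral], [−coronal], [−strident], [−sonorant]. No other two segments in the inventory coincide on all 6 features. (They do differ in [voice], [labial] and [dorsal], which are not among the given features.)

k, b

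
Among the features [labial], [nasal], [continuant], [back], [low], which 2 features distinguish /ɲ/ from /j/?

/ɲ/ (palatal nasal) and /j/ (palatal glide) agree on [-labial], [-back], [-low]. They differ on [nasal] (/ɲ/ [+], /j/ [-]), [continuant] (/ɲ/ [-], /j/ [+]).

[nasal], [continuant]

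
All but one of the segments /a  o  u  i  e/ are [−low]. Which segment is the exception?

/a/ is the low unrounded vowel, which is [+low]; the rest — /i, o, u, e/ — are [−low].

a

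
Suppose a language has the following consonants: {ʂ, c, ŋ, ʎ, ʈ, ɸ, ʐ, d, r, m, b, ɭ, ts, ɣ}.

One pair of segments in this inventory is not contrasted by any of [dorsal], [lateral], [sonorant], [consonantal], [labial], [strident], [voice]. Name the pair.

ʂ, ts

/ʂ/ (voiceless retroflex fricative) and /ts/ (voiceless alveolar affricate) are both [-dorsal], [-lateral], [-sonorant], [+consonantal], [-labial], [+strident], [-voice], so none of the listed features separates them. (They do differ in [continuant] and [anterior], which are not among the given features.) Every other pair in the inventory differs on at least one listed feature.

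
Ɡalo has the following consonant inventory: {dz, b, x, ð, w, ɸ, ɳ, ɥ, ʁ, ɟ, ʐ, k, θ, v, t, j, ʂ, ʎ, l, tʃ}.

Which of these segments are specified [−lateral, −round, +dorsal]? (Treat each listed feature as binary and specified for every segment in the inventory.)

Eliminate segments failing any feature: /dz, b, ð, ɸ, ɳ, ʐ, θ, v, t, ʂ, tʃ/ are [−dorsal]; /w, ɥ/ are [+round]; /ʎ, l/ are [+lateral]. The remaining /x, ʁ, ɟ, k, j/ satisfy [−lateral], [−round], [+dorsal].

x, ʁ, ɟ, k, j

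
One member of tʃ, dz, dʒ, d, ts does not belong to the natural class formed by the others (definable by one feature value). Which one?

d

The remaining segments after removing /d/ share [+delayed release]; /d/ (voiced alveolar stop) is [-delayed release]. For every other candidate removal, the leftover set fails to share any single feature value that the removed segment lacks.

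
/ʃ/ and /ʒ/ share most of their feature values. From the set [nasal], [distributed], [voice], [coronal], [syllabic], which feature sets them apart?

[voice]

/ʃ/ is the voiceless postalveolar fricative and /ʒ/ is the voiced postalveolar fricative. Both are [−nasal], [+distributed], [+coronal], [−syllabic]. /ʃ/ is [−voice] while /ʒ/ is [+voice], so the distinguishing feature is [voice].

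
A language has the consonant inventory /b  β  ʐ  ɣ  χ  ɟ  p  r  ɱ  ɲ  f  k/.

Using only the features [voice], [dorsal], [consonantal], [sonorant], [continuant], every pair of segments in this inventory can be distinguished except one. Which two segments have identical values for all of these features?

β, ʐ

On the given features, /β/ and /ʐ/ have an identical profile: [+voice], [-dorsal], [+consonantal], [-sonorant], [+continuant]. No other two segments in the inventory coincide on all 5 features. (They do differ in [strident], [labial] and [coronal], which are not among the given features.)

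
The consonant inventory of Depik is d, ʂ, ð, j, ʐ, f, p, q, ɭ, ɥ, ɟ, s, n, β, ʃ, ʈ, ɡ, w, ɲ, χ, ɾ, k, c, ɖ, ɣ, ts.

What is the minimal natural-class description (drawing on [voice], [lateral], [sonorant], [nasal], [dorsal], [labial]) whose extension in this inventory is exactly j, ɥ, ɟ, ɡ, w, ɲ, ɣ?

[+voice, +dorsal]

Every target segment is [+voice], [+dorsal]; each remaining inventory member fails at least one of these. Each conjunct is needed — [+dorsal] alone would also admit /q, χ, k, c/; [+voice] alone would also admit /d, ð, ʐ, ɭ, …/ — and no other single listed feature has exactly this extension, so two is the minimum.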